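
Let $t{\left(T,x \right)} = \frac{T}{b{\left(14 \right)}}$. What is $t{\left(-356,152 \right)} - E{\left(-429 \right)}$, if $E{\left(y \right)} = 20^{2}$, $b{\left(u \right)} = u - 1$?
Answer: $- \frac{5556}{13} \approx -427.38$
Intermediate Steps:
$b{\left(u \right)} = -1 + u$
$E{\left(y \right)} = 400$
$t{\left(T,x \right)} = \frac{T}{13}$ ($t{\left(T,x \right)} = \frac{T}{-1 + 14} = \frac{T}{13}$)
$t{\left(-356,152 \right)} - E{\left(-429 \right)} = \frac{1}{13} \left(-356\right) - 400 = - \frac{356}{13} - 400 = - \frac{5556}{13}$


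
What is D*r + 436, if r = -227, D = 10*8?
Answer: -17724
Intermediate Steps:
D = 80
D*r + 436 = 80*(-227) + 436 = -18160 + 436 = -17724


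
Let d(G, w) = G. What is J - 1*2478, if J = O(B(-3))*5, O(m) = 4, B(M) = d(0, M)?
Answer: -2458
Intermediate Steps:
B(M) = 0
J = 20 (J = 4*5 = 20)
J - 1*2478 = 20 - 1*2478 = 20 - 2478 = -2458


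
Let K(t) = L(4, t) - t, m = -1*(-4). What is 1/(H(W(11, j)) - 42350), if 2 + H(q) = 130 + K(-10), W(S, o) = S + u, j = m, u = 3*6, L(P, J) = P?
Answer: -1/42208 ≈ -2.3692e-5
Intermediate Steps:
m = 4
u = 18
K(t) = 4 - t
j = 4
W(S, o) = 18 + S (W(S, o) = S + 18 = 18 + S)
H(q) = 142 (H(q) = -2 + (130 + (4 - 1*(-10))) = -2 + (130 + (4 + 10)) = -2 + (130 + 14) = -2 + 144 = 142)
1/(H(W(11, j)) - 42350) = 1/(142 - 42350) = 1/(-42208) = -1/42208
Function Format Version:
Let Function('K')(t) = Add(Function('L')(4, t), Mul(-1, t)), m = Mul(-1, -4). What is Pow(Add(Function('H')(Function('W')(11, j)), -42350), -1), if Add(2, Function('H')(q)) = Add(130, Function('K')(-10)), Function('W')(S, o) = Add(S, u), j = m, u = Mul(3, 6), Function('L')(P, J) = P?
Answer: Rational(-1, 42208) ≈ -2.3692e-5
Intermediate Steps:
m = 4
u = 18
Function('K')(t) = Add(4, Mul(-1, t))
j = 4
Function('W')(S, o) = Add(18, S) (Function('W')(S, o) = Add(S, 18) = Add(18, S))
Function('H')(q) = 142 (Function('H')(q) = Add(-2, Add(130, Add(4, Mul(-1, -10)))) = Add(-2, Add(130, Add(4, 10))) = Add(-2, Add(130, 14)) = Add(-2, 144) = 142)
Pow(Add(Function('H')(Function('W')(11, j)), -42350), -1) = Pow(Add(142, -42350), -1) = Pow(-42208, -1) = Rational(-1, 42208)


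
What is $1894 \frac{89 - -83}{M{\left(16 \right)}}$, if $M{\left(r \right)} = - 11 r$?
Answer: $- \frac{40721}{22} \approx -1851.0$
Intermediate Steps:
$1894 \frac{89 - -83}{M{\left(16 \right)}} = 1894 \frac{89 - -83}{\left(-11\right) 16} = 1894 \frac{89 + 83}{-176} = 1894 \cdot 172 \left(- \frac{1}{176}\right) = 1894 \left(- \frac{43}{44}\right) = - \frac{40721}{22}$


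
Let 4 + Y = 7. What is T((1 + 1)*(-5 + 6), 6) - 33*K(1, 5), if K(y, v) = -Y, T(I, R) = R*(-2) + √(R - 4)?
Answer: 87 + √2 ≈ 88.414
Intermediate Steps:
T(I, R) = √(-4 + R) - 2*R (T(I, R) = -2*R + √(-4 + R) = √(-4 + R) - 2*R)
Y = 3 (Y = -4 + 7 = 3)
K(y, v) = -3 (K(y, v) = -1*3 = -3)
T((1 + 1)*(-5 + 6), 6) - 33*K(1, 5) = (√(-4 + 6) - 2*6) - 33*(-3) = (√2 - 12) + 99 = (-12 + √2) + 99 = 87 + √2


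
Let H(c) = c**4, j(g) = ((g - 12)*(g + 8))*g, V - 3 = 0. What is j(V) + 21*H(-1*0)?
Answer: -297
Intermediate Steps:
V = 3 (V = 3 + 0 = 3)
j(g) = g*(-12 + g)*(8 + g) (j(g) = ((-12 + g)*(8 + g))*g = g*(-12 + g)*(8 + g))
j(V) + 21*H(-1*0) = 3*(-96 + 3**2 - 4*3) + 21*(-1*0)**4 = 3*(-96 + 9 - 12) + 21*0**4 = 3*(-99) + 21*0 = -297 + 0 = -297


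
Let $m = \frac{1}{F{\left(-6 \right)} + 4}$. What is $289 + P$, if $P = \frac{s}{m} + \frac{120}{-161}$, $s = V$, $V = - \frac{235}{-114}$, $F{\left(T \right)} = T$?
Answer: $\frac{2607478}{9177} \approx 284.13$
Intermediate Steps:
$V = \frac{235}{114}$ ($V = \left(-235\right) \left(- \frac{1}{114}\right) = \frac{235}{114} \approx 2.0614$)
$s = \frac{235}{114} \approx 2.0614$
$m = - \frac{1}{2}$ ($m = \frac{1}{-6 + 4} = \frac{1}{-2} = - \frac{1}{2} \approx -0.5$)
$P = - \frac{44675}{9177}$ ($P = \frac{235}{114 \left(- \frac{1}{2}\right)} + \frac{120}{-161} = \frac{235}{114} \left(-2\right) + 120 \left(- \frac{1}{161}\right) = - \frac{235}{57} - \frac{120}{161} = - \frac{44675}{9177} \approx -4.8681$)
$289 + P = 289 - \frac{44675}{9177} = \frac{2607478}{9177}$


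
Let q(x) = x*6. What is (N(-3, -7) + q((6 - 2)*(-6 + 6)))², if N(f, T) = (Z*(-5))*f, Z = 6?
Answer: 8100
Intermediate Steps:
N(f, T) = -30*f (N(f, T) = (6*(-5))*f = -30*f)
q(x) = 6*x
(N(-3, -7) + q((6 - 2)*(-6 + 6)))² = (-30*(-3) + 6*((6 - 2)*(-6 + 6)))² = (90 + 6*(4*0))² = (90 + 6*0)² = (90 + 0)² = 90² = 8100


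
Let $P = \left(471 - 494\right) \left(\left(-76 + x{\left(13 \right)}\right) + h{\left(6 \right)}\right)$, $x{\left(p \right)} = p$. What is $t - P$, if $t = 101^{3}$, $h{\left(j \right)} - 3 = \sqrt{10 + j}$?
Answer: $1029013$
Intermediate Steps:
$h{\left(j \right)} = 3 + \sqrt{10 + j}$
$t = 1030301$
$P = 1288$ ($P = \left(471 - 494\right) \left(\left(-76 + 13\right) + \left(3 + \sqrt{10 + 6}\right)\right) = \left(471 - 494\right) \left(-63 + \left(3 + \sqrt{16}\right)\right) = - 23 \left(-63 + \left(3 + 4\right)\right) = - 23 \left(-63 + 7\right) = \left(-23\right) \left(-56\right) = 1288$)
$t - P = 1030301 - 1288 = 1029013$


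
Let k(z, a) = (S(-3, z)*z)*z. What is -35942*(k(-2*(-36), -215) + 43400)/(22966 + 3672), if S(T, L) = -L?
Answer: 5927698408/13319 ≈ 4.4506e+5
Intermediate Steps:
k(z, a) = -z**3 (k(z, a) = ((-z)*z)*z = (-z**2)*z = -z**3)
-35942*(k(-2*(-36), -215) + 43400)/(22966 + 3672) = -35942*(-(-2*(-36))**3 + 43400)/(22966 + 3672) = -35942/(26638/(-1*72**3 + 43400)) = -35942/(26638/(-1*373248 + 43400)) = -35942/(26638/(-373248 + 43400)) = -35942/(26638/(-329848)) = -35942/(26638*(-1/329848)) = -35942/(-13319/164924) = -35942*(-164924/13319) = 5927698408/13319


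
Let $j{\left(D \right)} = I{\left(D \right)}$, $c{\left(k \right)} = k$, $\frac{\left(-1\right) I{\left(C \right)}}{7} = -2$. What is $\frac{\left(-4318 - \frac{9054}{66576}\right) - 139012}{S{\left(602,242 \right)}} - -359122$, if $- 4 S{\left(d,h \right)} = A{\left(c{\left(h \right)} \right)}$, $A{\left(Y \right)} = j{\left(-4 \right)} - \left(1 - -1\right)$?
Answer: $\frac{13544844325}{33288} \approx 4.069 \cdot 10^{5}$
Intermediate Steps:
$I{\left(C \right)} = 14$ ($I{\left(C \right)} = \left(-7\right) \left(-2\right) = 14$)
$j{\left(D \right)} = 14$
$A{\left(Y \right)} = 12$ ($A{\left(Y \right)} = 14 - \left(1 - -1\right) = 14 - \left(1 + 1\right) = 14 - 2 = 12$)
$S{\left(d,h \right)} = -3$ ($S{\left(d,h \right)} = \left(- \frac{1}{4}\right) 12 = -3$)
$\frac{\left(-4318 - \frac{9054}{66576}\right) - 139012}{S{\left(602,242 \right)}} - -359122 = \frac{\left(-4318 - \frac{9054}{66576}\right) - 139012}{-3} - -359122 = \left(\left(-4318 - \frac{1509}{11096}\right) - 139012\right) \left(- \frac{1}{3}\right) + 359122 = \left(- \frac{47914037}{11096} - 139012\right) \left(- \frac{1}{3}\right) + 359122 = \left(- \frac{1590391189}{11096}\right) \left(- \frac{1}{3}\right) + 359122 = \frac{1590391189}{33288} + 359122 = \frac{13544844325}{33288}$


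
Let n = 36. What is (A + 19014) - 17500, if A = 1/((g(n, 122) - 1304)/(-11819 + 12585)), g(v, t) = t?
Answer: 894391/591 ≈ 1513.4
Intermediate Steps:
A = -383/591 (A = 1/((122 - 1304)/(-11819 + 12585)) = 1/(-1182/766) = 1/(-1182*1/766) = 1/(-591/383) = -383/591 ≈ -0.64805)
(A + 19014) - 17500 = (-383/591 + 19014) - 17500 = 11236891/591 - 17500 = 894391/591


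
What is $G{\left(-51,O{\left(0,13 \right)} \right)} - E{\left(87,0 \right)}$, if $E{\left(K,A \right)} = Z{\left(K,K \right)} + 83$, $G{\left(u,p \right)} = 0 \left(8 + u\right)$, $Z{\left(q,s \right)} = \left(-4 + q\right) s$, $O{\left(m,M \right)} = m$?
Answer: $-7304$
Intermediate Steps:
$Z{\left(q,s \right)} = s \left(-4 + q\right)$
$G{\left(u,p \right)} = 0$
$E{\left(K,A \right)} = 83 + K \left(-4 + K\right)$ ($E{\left(K,A \right)} = K \left(-4 + K\right) + 83 = 83 + K \left(-4 + K\right)$)
$G{\left(-51,O{\left(0,13 \right)} \right)} - E{\left(87,0 \right)} = 0 - \left(83 + 87 \left(-4 + 87\right)\right) = 0 - \left(83 + 87 \cdot 83\right) = 0 - \left(83 + 7221\right) = 0 - 7304 = -7304$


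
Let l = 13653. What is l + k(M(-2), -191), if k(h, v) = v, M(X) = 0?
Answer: 13462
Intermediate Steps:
l + k(M(-2), -191) = 13653 - 191 = 13462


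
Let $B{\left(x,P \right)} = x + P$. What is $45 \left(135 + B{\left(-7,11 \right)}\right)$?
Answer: $6255$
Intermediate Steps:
$B{\left(x,P \right)} = P + x$
$45 \left(135 + B{\left(-7,11 \right)}\right) = 45 \left(135 + \left(11 - 7\right)\right) = 45 \left(135 + 4\right) = 45 \cdot 139 = 6255$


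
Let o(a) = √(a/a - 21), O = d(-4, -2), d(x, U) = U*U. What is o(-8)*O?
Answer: 8*I*√5 ≈ 17.889*I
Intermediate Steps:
d(x, U) = U²
O = 4 (O = (-2)² = 4)
o(a) = 2*I*√5 (o(a) = √(1 - 21) = √(-20) = 2*I*√5)
o(-8)*O = (2*I*√5)*4 = 8*I*√5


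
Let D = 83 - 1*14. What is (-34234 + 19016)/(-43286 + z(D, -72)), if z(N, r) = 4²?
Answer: 7609/21635 ≈ 0.35170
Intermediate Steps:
D = 69 (D = 83 - 14 = 69)
z(N, r) = 16
(-34234 + 19016)/(-43286 + z(D, -72)) = (-34234 + 19016)/(-43286 + 16) = -15218/(-43270) = -15218*(-1/43270) = 7609/21635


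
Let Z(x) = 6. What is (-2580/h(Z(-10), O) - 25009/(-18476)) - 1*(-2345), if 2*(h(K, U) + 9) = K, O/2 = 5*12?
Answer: 51295909/18476 ≈ 2776.4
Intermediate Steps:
O = 120 (O = 2*(5*12) = 2*60 = 120)
h(K, U) = -9 + K/2
(-2580/h(Z(-10), O) - 25009/(-18476)) - 1*(-2345) = (-2580/(-9 + (½)*6) - 25009/(-18476)) - 1*(-2345) = (-2580/(-9 + 3) - 25009*(-1/18476)) + 2345 = (-2580/(-6) + 25009/18476) + 2345 = (-2580*(-⅙) + 25009/18476) + 2345 = (430 + 25009/18476) + 2345 = 7969689/18476 + 2345 = 51295909/18476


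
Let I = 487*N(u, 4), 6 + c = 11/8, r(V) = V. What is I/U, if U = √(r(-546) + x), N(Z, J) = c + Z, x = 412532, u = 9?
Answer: 17045*√411986/3295888 ≈ 3.3194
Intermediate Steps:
c = -37/8 (c = -6 + 11/8 = -37/8 ≈ -4.6250)
N(Z, J) = -37/8 + Z
U = √411986 (U = √(-546 + 412532) = √411986 ≈ 641.86)
I = 17045/8 (I = 487*(-37/8 + 9) = 487*(35/8) = 17045/8 ≈ 2130.6)
I/U = 17045/(8*(√411986)) = 17045*(√411986/411986)/8 = 17045*√411986/3295888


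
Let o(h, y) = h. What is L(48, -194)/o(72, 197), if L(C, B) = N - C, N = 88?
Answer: 5/9 ≈ 0.55556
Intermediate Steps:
L(C, B) = 88 - C
L(48, -194)/o(72, 197) = (88 - 1*48)/72 = (88 - 48)*(1/72) = 40*(1/72) = 5/9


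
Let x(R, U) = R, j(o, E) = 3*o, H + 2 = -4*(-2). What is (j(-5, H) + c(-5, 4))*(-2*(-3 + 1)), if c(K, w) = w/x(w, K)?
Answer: -56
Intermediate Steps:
H = 6 (H = -2 - 4*(-2) = -2 + 8 = 6)
c(K, w) = 1 (c(K, w) = w/w = 1)
(j(-5, H) + c(-5, 4))*(-2*(-3 + 1)) = (3*(-5) + 1)*(-2*(-3 + 1)) = (-15 + 1)*(-2*(-2)) = -14*4 = -56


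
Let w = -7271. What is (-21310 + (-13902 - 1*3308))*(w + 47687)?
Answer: -1556824320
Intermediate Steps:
(-21310 + (-13902 - 1*3308))*(w + 47687) = (-21310 + (-13902 - 1*3308))*(-7271 + 47687) = (-21310 + (-13902 - 3308))*40416 = (-21310 - 17210)*40416 = -38520*40416 = -1556824320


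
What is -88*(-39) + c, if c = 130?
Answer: 3562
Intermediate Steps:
-88*(-39) + c = -88*(-39) + 130 = 3432 + 130 = 3562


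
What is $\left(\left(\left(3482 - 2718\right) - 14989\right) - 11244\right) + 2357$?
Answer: $-23112$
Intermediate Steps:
$\left(\left(\left(3482 - 2718\right) - 14989\right) - 11244\right) + 2357 = \left(\left(764 - 14989\right) - 11244\right) + 2357 = \left(-14225 - 11244\right) + 2357 = -25469 + 2357 = -23112$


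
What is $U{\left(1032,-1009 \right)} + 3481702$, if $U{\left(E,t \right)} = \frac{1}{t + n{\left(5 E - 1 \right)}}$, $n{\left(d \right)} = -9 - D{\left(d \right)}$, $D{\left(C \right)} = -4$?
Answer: $\frac{3530445827}{1014} \approx 3.4817 \cdot 10^{6}$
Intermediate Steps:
$n{\left(d \right)} = -5$ ($n{\left(d \right)} = -9 - -4 = -9 + 4 = -5$)
$U{\left(E,t \right)} = \frac{1}{-5 + t}$ ($U{\left(E,t \right)} = \frac{1}{t - 5} = \frac{1}{-5 + t}$)
$U{\left(1032,-1009 \right)} + 3481702 = \frac{1}{-5 - 1009} + 3481702 = \frac{1}{-1014} + 3481702 = - \frac{1}{1014} + 3481702 = \frac{3530445827}{1014}$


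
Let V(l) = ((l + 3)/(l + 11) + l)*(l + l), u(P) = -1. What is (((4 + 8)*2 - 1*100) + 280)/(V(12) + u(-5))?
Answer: 4692/6961 ≈ 0.67404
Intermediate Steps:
V(l) = 2*l*(l + (3 + l)/(11 + l)) (V(l) = ((3 + l)/(11 + l) + l)*(2*l) = (l + (3 + l)/(11 + l))*(2*l) = 2*l*(l + (3 + l)/(11 + l)))
(((4 + 8)*2 - 1*100) + 280)/(V(12) + u(-5)) = (((4 + 8)*2 - 1*100) + 280)/(2*12*(3 + 12**2 + 12*12)/(11 + 12) - 1) = ((12*2 - 100) + 280)/(2*12*(3 + 144 + 144)/23 - 1) = ((24 - 100) + 280)/(2*12*(1/23)*291 - 1) = (-76 + 280)/(6984/23 - 1) = 204/(6961/23) = 204*(23/6961) = 4692/6961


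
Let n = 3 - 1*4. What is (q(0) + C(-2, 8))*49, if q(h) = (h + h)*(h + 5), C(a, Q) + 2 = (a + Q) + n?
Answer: 147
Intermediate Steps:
n = -1 (n = 3 - 4 = -1)
C(a, Q) = -3 + Q + a (C(a, Q) = -2 + ((a + Q) - 1) = -2 + ((Q + a) - 1) = -2 + (-1 + Q + a) = -3 + Q + a)
q(h) = 2*h*(5 + h) (q(h) = (2*h)*(5 + h) = 2*h*(5 + h))
(q(0) + C(-2, 8))*49 = (2*0*(5 + 0) + (-3 + 8 - 2))*49 = (2*0*5 + 3)*49 = (0 + 3)*49 = 3*49 = 147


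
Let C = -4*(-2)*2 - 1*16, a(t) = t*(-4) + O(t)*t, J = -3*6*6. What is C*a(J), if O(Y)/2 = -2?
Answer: 0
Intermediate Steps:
O(Y) = -4 (O(Y) = 2*(-2) = -4)
J = -108 (J = -3*6*6 = -18*6 = -108)
a(t) = -8*t (a(t) = t*(-4) - 4*t = -4*t - 4*t = -8*t)
C = 0 (C = 8*2 - 16 = 16 - 16 = 0)
C*a(J) = 0*(-8*(-108)) = 0*864 = 0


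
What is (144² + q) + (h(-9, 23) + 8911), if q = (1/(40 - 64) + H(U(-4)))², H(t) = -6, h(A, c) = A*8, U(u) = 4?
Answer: 17056225/576 ≈ 29612.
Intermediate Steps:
h(A, c) = 8*A
q = 21025/576 (q = (1/(40 - 64) - 6)² = (1/(-24) - 6)² = (-1/24 - 6)² = (-145/24)² = 21025/576 ≈ 36.502)
(144² + q) + (h(-9, 23) + 8911) = (144² + 21025/576) + (8*(-9) + 8911) = (20736 + 21025/576) + (-72 + 8911) = 11964961/576 + 8839 = 17056225/576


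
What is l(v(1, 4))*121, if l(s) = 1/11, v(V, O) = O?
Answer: 11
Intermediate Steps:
l(s) = 1/11
l(v(1, 4))*121 = (1/11)*121 = 11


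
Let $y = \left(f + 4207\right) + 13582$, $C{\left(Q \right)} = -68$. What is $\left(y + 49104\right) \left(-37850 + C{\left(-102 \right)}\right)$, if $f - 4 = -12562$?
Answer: $-2060274530$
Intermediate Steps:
$f = -12558$ ($f = 4 - 12562 = -12558$)
$y = 5231$ ($y = \left(-12558 + 4207\right) + 13582 = -8351 + 13582 = 5231$)
$\left(y + 49104\right) \left(-37850 + C{\left(-102 \right)}\right) = \left(5231 + 49104\right) \left(-37850 - 68\right) = 54335 \left(-37918\right) = -2060274530$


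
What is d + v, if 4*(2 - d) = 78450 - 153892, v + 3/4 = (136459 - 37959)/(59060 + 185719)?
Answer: 18468235213/979116 ≈ 18862.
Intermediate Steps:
v = -340337/979116 (v = -¾ + (136459 - 37959)/(59060 + 185719) = -¾ + 98500/244779 = -340337/979116 ≈ -0.34760)
d = 37725/2 (d = 2 - (78450 - 153892)/4 = 2 - ¼*(-75442) = 2 + 37721/2 = 37725/2 ≈ 18863.)
d + v = 37725/2 - 340337/979116 = 18468235213/979116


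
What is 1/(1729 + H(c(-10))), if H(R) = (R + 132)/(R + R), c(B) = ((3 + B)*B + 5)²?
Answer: 3750/6485669 ≈ 0.00057820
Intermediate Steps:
c(B) = (5 + B*(3 + B))² (c(B) = (B*(3 + B) + 5)² = (5 + B*(3 + B))²)
H(R) = (132 + R)/(2*R) (H(R) = (132 + R)/((2*R)) = (132 + R)*(1/(2*R)) = (132 + R)/(2*R))
1/(1729 + H(c(-10))) = 1/(1729 + (132 + (5 + (-10)² + 3*(-10))²)/(2*((5 + (-10)² + 3*(-10))²))) = 1/(1729 + (132 + (5 + 100 - 30)²)/(2*((5 + 100 - 30)²))) = 1/(1729 + (132 + 75²)/(2*(75²))) = 1/(1729 + (½)*(132 + 5625)/5625) = 1/(1729 + (½)*(1/5625)*5757) = 1/(1729 + 1919/3750) = 1/(6485669/3750) = 3750/6485669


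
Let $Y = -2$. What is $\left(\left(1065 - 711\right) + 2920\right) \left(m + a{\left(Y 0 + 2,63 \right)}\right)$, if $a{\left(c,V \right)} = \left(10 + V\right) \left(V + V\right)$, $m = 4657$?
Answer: $45361270$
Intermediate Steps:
$a{\left(c,V \right)} = 2 V \left(10 + V\right)$ ($a{\left(c,V \right)} = \left(10 + V\right) 2 V = 2 V \left(10 + V\right)$)
$\left(\left(1065 - 711\right) + 2920\right) \left(m + a{\left(Y 0 + 2,63 \right)}\right) = \left(\left(1065 - 711\right) + 2920\right) \left(4657 + 2 \cdot 63 \left(10 + 63\right)\right) = \left(\left(1065 - 711\right) + 2920\right) \left(4657 + 2 \cdot 63 \cdot 73\right) = \left(354 + 2920\right) \left(4657 + 9198\right) = 3274 \cdot 13855 = 45361270$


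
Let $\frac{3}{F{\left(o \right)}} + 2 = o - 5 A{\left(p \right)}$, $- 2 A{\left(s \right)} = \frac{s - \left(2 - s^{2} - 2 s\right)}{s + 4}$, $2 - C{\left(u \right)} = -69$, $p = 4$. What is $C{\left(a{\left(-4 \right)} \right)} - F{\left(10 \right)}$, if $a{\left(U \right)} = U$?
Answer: $\frac{3045}{43} \approx 70.814$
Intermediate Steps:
$C{\left(u \right)} = 71$ ($C{\left(u \right)} = 2 - -69 = 2 + 69 = 71$)
$A{\left(s \right)} = - \frac{-2 + s^{2} + 3 s}{2 \left(4 + s\right)}$ ($A{\left(s \right)} = - \frac{\left(s - \left(2 - s^{2} - 2 s\right)\right) \frac{1}{s + 4}}{2} = - \frac{\left(s + \left(-2 + s^{2} + 2 s\right)\right) \frac{1}{4 + s}}{2} = - \frac{\left(-2 + s^{2} + 3 s\right) \frac{1}{4 + s}}{2} = - \frac{\frac{1}{4 + s} \left(-2 + s^{2} + 3 s\right)}{2} = - \frac{-2 + s^{2} + 3 s}{2 \left(4 + s\right)}$)
$F{\left(o \right)} = \frac{3}{\frac{49}{8} + o}$ ($F{\left(o \right)} = \frac{3}{-2 + \left(o - 5 \frac{2 - 4^{2} - 12}{2 \left(4 + 4\right)}\right)} = \frac{3}{-2 + \left(o - 5 \frac{2 - 16 - 12}{2 \cdot 8}\right)} = \frac{3}{-2 + \left(o - 5 \cdot \frac{1}{2} \cdot \frac{1}{8} \left(2 - 16 - 12\right)\right)} = \frac{3}{-2 + \left(o - 5 \cdot \frac{1}{2} \cdot \frac{1}{8} \left(-26\right)\right)} = \frac{3}{-2 + \left(o - - \frac{65}{8}\right)} = \frac{3}{-2 + \left(o + \frac{65}{8}\right)} = \frac{3}{-2 + \left(\frac{65}{8} + o\right)} = \frac{3}{\frac{49}{8} + o}$)
$C{\left(a{\left(-4 \right)} \right)} - F{\left(10 \right)} = 71 - \frac{24}{49 + 8 \cdot 10} = 71 - \frac{24}{49 + 80} = 71 - \frac{24}{129} = 71 - 24 \cdot \frac{1}{129} = 71 - \frac{8}{43} = \frac{3045}{43}$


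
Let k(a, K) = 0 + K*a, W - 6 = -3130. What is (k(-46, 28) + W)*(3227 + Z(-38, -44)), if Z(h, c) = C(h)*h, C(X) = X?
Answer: -20608452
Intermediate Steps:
W = -3124 (W = 6 - 3130 = -3124)
Z(h, c) = h² (Z(h, c) = h*h = h²)
k(a, K) = K*a
(k(-46, 28) + W)*(3227 + Z(-38, -44)) = (28*(-46) - 3124)*(3227 + (-38)²) = (-1288 - 3124)*(3227 + 1444) = -4412*4671 = -20608452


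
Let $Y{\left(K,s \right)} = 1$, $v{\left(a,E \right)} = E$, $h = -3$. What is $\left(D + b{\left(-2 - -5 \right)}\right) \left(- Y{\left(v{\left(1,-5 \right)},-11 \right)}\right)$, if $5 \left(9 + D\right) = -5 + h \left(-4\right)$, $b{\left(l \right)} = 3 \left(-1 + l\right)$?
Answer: $\frac{8}{5} \approx 1.6$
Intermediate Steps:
$b{\left(l \right)} = -3 + 3 l$
$D = - \frac{38}{5}$ ($D = -9 + \frac{-5 - -12}{5} = -9 + \frac{-5 + 12}{5} = -9 + \frac{1}{5} \cdot 7 = -9 + \frac{7}{5} = - \frac{38}{5} \approx -7.6$)
$\left(D + b{\left(-2 - -5 \right)}\right) \left(- Y{\left(v{\left(1,-5 \right)},-11 \right)}\right) = \left(- \frac{38}{5} - \left(3 - 3 \left(-2 - -5\right)\right)\right) \left(\left(-1\right) 1\right) = \left(- \frac{38}{5} - \left(3 - 3 \left(-2 + 5\right)\right)\right) \left(-1\right) = \left(- \frac{38}{5} + \left(-3 + 3 \cdot 3\right)\right) \left(-1\right) = \left(- \frac{38}{5} + \left(-3 + 9\right)\right) \left(-1\right) = \left(- \frac{38}{5} + 6\right) \left(-1\right) = \left(- \frac{8}{5}\right) \left(-1\right) = \frac{8}{5}$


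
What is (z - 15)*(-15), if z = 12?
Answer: 45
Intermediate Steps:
(z - 15)*(-15) = (12 - 15)*(-15) = -3*(-15) = 45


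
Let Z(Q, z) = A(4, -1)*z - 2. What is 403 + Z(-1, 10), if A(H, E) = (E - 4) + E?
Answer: 341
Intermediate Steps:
A(H, E) = -4 + 2*E (A(H, E) = (-4 + E) + E = -4 + 2*E)
Z(Q, z) = -2 - 6*z (Z(Q, z) = (-4 + 2*(-1))*z - 2 = (-4 - 2)*z - 2 = -6*z - 2 = -2 - 6*z)
403 + Z(-1, 10) = 403 + (-2 - 6*10) = 403 + (-2 - 60) = 403 - 62 = 341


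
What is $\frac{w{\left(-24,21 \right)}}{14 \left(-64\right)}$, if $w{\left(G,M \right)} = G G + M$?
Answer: $- \frac{597}{896} \approx -0.6663$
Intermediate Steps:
$w{\left(G,M \right)} = M + G^{2}$ ($w{\left(G,M \right)} = G^{2} + M = M + G^{2}$)
$\frac{w{\left(-24,21 \right)}}{14 \left(-64\right)} = \frac{21 + \left(-24\right)^{2}}{14 \left(-64\right)} = \frac{21 + 576}{-896} = 597 \left(- \frac{1}{896}\right) = - \frac{597}{896}$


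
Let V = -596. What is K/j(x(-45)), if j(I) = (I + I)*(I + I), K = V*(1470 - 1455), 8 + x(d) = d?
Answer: -2235/2809 ≈ -0.79566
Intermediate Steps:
x(d) = -8 + d
K = -8940 (K = -596*(1470 - 1455) = -596*15 = -8940)
j(I) = 4*I² (j(I) = (2*I)*(2*I) = 4*I²)
K/j(x(-45)) = -8940*1/(4*(-8 - 45)²) = -8940/(4*(-53)²) = -8940/(4*2809) = -8940/11236 = -8940*1/11236 = -2235/2809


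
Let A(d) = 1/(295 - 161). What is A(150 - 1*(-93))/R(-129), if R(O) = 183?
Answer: 1/24522 ≈ 4.0780e-5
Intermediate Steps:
A(d) = 1/134
A(150 - 1*(-93))/R(-129) = (1/134)/183 = (1/134)*(1/183) = 1/24522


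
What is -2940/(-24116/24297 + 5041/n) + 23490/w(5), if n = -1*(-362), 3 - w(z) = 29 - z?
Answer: -214336691334/159251659 ≈ -1345.9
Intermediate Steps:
w(z) = -26 + z (w(z) = 3 - (29 - z) = 3 + (-29 + z) = -26 + z)
n = 362
-2940/(-24116/24297 + 5041/n) + 23490/w(5) = -2940/(-24116/24297 + 5041/362) + 23490/(-26 + 5) = -2940/(-24116*1/24297 + 5041*(1/362)) + 23490/(-21) = -2940/(-24116/24297 + 5041/362) + 23490*(-1/21) = -2940/113751185/8795514 - 7830/7 = -2940*8795514/113751185 - 7830/7 = -5171762232/22750237 - 7830/7 = -214336691334/159251659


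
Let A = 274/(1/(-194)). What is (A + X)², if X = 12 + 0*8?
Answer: 2824284736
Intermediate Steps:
A = -53156 (A = 274/(-1/194) = 274*(-194) = -53156)
X = 12 (X = 12 + 0 = 12)
(A + X)² = (-53156 + 12)² = (-53144)² = 2824284736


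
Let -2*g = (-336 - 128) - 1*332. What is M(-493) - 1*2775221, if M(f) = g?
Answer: -2774823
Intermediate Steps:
g = 398 (g = -((-336 - 128) - 1*332)/2 = -(-464 - 332)/2 = -1/2*(-796) = 398)
M(f) = 398
M(-493) - 1*2775221 = 398 - 1*2775221 = 398 - 2775221 = -2774823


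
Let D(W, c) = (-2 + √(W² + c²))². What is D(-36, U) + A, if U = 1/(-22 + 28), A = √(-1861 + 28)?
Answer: (12 - √46657)²/36 + I*√1833 ≈ 1156.0 + 42.814*I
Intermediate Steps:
A = I*√1833 (A = √(-1833) = I*√1833 ≈ 42.814*I)
U = ⅙ (U = 1/6 = ⅙ ≈ 0.16667)
D(-36, U) + A = (-2 + √((-36)² + (⅙)²))² + I*√1833 = (-2 + √(1296 + 1/36))² + I*√1833 = (-2 + √(46657/36))² + I*√1833 = (-2 + √46657/6)² + I*√1833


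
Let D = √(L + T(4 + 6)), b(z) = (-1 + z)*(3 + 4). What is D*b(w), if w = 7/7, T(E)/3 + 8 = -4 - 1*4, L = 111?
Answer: 0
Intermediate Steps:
T(E) = -48 (T(E) = -24 + 3*(-4 - 1*4) = -24 + 3*(-4 - 4) = -24 + 3*(-8) = -24 - 24 = -48)
w = 1 (w = 7*(⅐) = 1)
b(z) = -7 + 7*z (b(z) = (-1 + z)*7 = -7 + 7*z)
D = 3*√7 (D = √(111 - 48) = √63 = 3*√7 ≈ 7.9373)
D*b(w) = (3*√7)*(-7 + 7*1) = (3*√7)*(-7 + 7) = (3*√7)*0 = 0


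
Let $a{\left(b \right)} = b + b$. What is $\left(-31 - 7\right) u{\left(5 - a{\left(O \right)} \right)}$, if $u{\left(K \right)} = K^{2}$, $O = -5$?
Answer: $-8550$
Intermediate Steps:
$a{\left(b \right)} = 2 b$
$\left(-31 - 7\right) u{\left(5 - a{\left(O \right)} \right)} = \left(-31 - 7\right) \left(5 - 2 \left(-5\right)\right)^{2} = - 38 \left(5 - -10\right)^{2} = - 38 \left(5 + 10\right)^{2} = - 38 \cdot 15^{2} = \left(-38\right) 225 = -8550$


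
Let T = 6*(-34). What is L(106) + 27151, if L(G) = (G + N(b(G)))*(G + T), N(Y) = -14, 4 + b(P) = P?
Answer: 18135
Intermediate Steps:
b(P) = -4 + P
T = -204
L(G) = (-204 + G)*(-14 + G) (L(G) = (G - 14)*(G - 204) = (-14 + G)*(-204 + G) = (-204 + G)*(-14 + G))
L(106) + 27151 = (2856 + 106² - 218*106) + 27151 = (2856 + 11236 - 23108) + 27151 = -9016 + 27151 = 18135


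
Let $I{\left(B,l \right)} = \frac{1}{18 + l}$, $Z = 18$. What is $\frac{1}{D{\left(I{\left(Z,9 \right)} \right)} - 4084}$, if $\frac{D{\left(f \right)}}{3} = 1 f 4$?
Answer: $- \frac{9}{36752} \approx -0.00024488$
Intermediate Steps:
$D{\left(f \right)} = 12 f$ ($D{\left(f \right)} = 3 \cdot 1 f 4 = 3 f 4 = 3 \cdot 4 f = 12 f$)
$\frac{1}{D{\left(I{\left(Z,9 \right)} \right)} - 4084} = \frac{1}{\frac{12}{18 + 9} - 4084} = \frac{1}{\frac{12}{27} - 4084} = \frac{1}{12 \cdot \frac{1}{27} - 4084} = \frac{1}{\frac{4}{9} - 4084} = \frac{1}{- \frac{36752}{9}} = - \frac{9}{36752}$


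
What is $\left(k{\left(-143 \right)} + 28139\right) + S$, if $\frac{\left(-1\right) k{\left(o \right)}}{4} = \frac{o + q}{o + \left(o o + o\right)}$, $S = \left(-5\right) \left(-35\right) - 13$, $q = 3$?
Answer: $\frac{570633623}{20163} \approx 28301.0$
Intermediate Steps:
$S = 162$ ($S = 175 - 13 = 162$)
$k{\left(o \right)} = - \frac{4 \left(3 + o\right)}{o^{2} + 2 o}$ ($k{\left(o \right)} = - 4 \frac{o + 3}{o + \left(o o + o\right)} = - 4 \frac{3 + o}{o + \left(o^{2} + o\right)} = - 4 \frac{3 + o}{o + \left(o + o^{2}\right)} = - 4 \frac{3 + o}{o^{2} + 2 o} = - \frac{4 \left(3 + o\right)}{o^{2} + 2 o}$)
$\left(k{\left(-143 \right)} + 28139\right) + S = \left(\frac{4 \left(-3 - -143\right)}{\left(-143\right) \left(2 - 143\right)} + 28139\right) + 162 = \left(4 \left(- \frac{1}{143}\right) \frac{1}{-141} \left(-3 + 143\right) + 28139\right) + 162 = \left(4 \left(- \frac{1}{143}\right) \left(- \frac{1}{141}\right) 140 + 28139\right) + 162 = \left(\frac{560}{20163} + 28139\right) + 162 = \frac{567367217}{20163} + 162 = \frac{570633623}{20163}$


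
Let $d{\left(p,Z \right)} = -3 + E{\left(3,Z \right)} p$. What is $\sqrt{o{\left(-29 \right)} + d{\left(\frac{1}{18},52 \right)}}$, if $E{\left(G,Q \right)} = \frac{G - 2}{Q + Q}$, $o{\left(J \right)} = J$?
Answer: $\frac{i \sqrt{778739}}{156} \approx 5.6568 i$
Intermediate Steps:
$E{\left(G,Q \right)} = \frac{-2 + G}{2 Q}$
$d{\left(p,Z \right)} = -3 + \frac{p}{2 Z}$ ($d{\left(p,Z \right)} = -3 + \frac{-2 + 3}{2 Z} p = -3 + \frac{1}{2} \frac{1}{Z} 1 p = -3 + \frac{1}{2 Z} p = -3 + \frac{p}{2 Z}$)
$\sqrt{o{\left(-29 \right)} + d{\left(\frac{1}{18},52 \right)}} = \sqrt{-29 - \left(3 - \frac{1}{2 \cdot 18 \cdot 52}\right)} = \sqrt{-29 - \left(3 - \frac{1}{1872}\right)} = \sqrt{-29 + \left(-3 + \frac{1}{1872}\right)} = \sqrt{-29 - \frac{5615}{1872}} = \sqrt{- \frac{59903}{1872}} = \frac{i \sqrt{778739}}{156}$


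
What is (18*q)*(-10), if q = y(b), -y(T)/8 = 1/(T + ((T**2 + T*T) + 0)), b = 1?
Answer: 480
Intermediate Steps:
y(T) = -8/(T + 2*T**2) (y(T) = -8/(T + ((T**2 + T*T) + 0)) = -8/(T + ((T**2 + T**2) + 0)) = -8/(T + (2*T**2 + 0)) = -8/(T + 2*T**2))
q = -8/3 (q = -8/(1*(1 + 2*1)) = -8*1/(1 + 2) = -8*1/3 = -8*1*1/3 = -8/3 ≈ -2.6667)
(18*q)*(-10) = (18*(-8/3))*(-10) = -48*(-10) = 480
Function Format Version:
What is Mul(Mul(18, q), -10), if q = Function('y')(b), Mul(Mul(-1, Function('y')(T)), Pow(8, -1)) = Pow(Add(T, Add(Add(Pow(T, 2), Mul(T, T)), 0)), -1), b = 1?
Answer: 480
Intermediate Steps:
Function('y')(T) = Mul(-8, Pow(Add(T, Mul(2, Pow(T, 2))), -1)) (Function('y')(T) = Mul(-8, Pow(Add(T, Add(Add(Pow(T, 2), Mul(T, T)), 0)), -1)) = Mul(-8, Pow(Add(T, Add(Add(Pow(T, 2), Pow(T, 2)), 0)), -1)) = Mul(-8, Pow(Add(T, Add(Mul(2, Pow(T, 2)), 0)), -1)) = Mul(-8, Pow(Add(T, Mul(2, Pow(T, 2))), -1)))
q = Rational(-8, 3) (q = Mul(-8, Pow(1, -1), Pow(Add(1, Mul(2, 1)), -1)) = Mul(-8, 1, Pow(Add(1, 2), -1)) = Mul(-8, 1, Pow(3, -1)) = Mul(-8, 1, Rational(1, 3)) = Rational(-8, 3) ≈ -2.6667)
Mul(Mul(18, q), -10) = Mul(Mul(18, Rational(-8, 3)), -10) = Mul(-48, -10) = 480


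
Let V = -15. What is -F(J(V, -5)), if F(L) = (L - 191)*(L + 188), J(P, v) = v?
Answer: 35868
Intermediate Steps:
F(L) = (-191 + L)*(188 + L)
-F(J(V, -5)) = -(-35908 + (-5)² - 3*(-5)) = -(-35908 + 25 + 15) = -1*(-35868) = 35868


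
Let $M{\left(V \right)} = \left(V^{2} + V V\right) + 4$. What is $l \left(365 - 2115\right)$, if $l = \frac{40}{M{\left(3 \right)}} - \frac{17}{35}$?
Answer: $- \frac{25650}{11} \approx -2331.8$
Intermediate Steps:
$M{\left(V \right)} = 4 + 2 V^{2}$ ($M{\left(V \right)} = \left(V^{2} + V^{2}\right) + 4 = 2 V^{2} + 4 = 4 + 2 V^{2}$)
$l = \frac{513}{385}$ ($l = \frac{40}{4 + 2 \cdot 3^{2}} - \frac{17}{35} = \frac{40}{4 + 2 \cdot 9} - \frac{17}{35} = \frac{40}{4 + 18} - \frac{17}{35} = \frac{40}{22} - \frac{17}{35} = 40 \cdot \frac{1}{22} - \frac{17}{35} = \frac{20}{11} - \frac{17}{35} = \frac{513}{385} \approx 1.3325$)
$l \left(365 - 2115\right) = \frac{513 \left(365 - 2115\right)}{385} = \frac{513}{385} \left(-1750\right) = - \frac{25650}{11}$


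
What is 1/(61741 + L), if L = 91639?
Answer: 1/153380 ≈ 6.5198e-6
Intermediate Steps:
1/(61741 + L) = 1/(61741 + 91639) = 1/153380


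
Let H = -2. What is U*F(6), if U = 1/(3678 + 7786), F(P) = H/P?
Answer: -1/34392 ≈ -2.9077e-5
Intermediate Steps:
F(P) = -2/P
U = 1/11464 ≈ 8.7230e-5
U*F(6) = (-2/6)/11464 = (-2*⅙)/11464 = (1/11464)*(-⅓) = -1/34392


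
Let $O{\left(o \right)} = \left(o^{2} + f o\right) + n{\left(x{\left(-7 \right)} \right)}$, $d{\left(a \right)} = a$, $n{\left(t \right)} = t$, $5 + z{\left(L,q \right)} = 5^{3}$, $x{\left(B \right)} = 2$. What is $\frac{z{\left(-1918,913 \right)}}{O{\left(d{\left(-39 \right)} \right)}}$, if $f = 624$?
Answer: $- \frac{120}{22813} \approx -0.0052602$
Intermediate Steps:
$z{\left(L,q \right)} = 120$ ($z{\left(L,q \right)} = -5 + 5^{3} = -5 + 125 = 120$)
$O{\left(o \right)} = 2 + o^{2} + 624 o$ ($O{\left(o \right)} = \left(o^{2} + 624 o\right) + 2 = 2 + o^{2} + 624 o$)
$\frac{z{\left(-1918,913 \right)}}{O{\left(d{\left(-39 \right)} \right)}} = \frac{120}{2 + \left(-39\right)^{2} + 624 \left(-39\right)} = \frac{120}{2 + 1521 - 24336} = \frac{120}{-22813} = 120 \left(- \frac{1}{22813}\right) = - \frac{120}{22813}$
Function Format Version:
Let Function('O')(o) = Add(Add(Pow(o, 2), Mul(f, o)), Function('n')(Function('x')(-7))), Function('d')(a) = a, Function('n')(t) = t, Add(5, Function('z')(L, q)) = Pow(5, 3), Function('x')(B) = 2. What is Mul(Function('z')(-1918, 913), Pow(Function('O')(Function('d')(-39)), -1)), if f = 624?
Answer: Rational(-120, 22813) ≈ -0.0052602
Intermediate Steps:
Function('z')(L, q) = 120 (Function('z')(L, q) = Add(-5, Pow(5, 3)) = Add(-5, 125) = 120)
Function('O')(o) = Add(2, Pow(o, 2), Mul(624, o)) (Function('O')(o) = Add(Add(Pow(o, 2), Mul(624, o)), 2) = Add(2, Pow(o, 2), Mul(624, o)))
Mul(Function('z')(-1918, 913), Pow(Function('O')(Function('d')(-39)), -1)) = Mul(120, Pow(Add(2, Pow(-39, 2), Mul(624, -39)), -1)) = Mul(120, Pow(Add(2, 1521, -24336), -1)) = Mul(120, Pow(-22813, -1)) = Mul(120, Rational(-1, 22813)) = Rational(-120, 22813)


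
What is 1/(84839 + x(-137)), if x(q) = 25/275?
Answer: 11/933230 ≈ 1.1787e-5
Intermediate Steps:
x(q) = 1/11 (x(q) = 25*(1/275) = 1/11)
1/(84839 + x(-137)) = 1/(84839 + 1/11) = 1/(933230/11) = 11/933230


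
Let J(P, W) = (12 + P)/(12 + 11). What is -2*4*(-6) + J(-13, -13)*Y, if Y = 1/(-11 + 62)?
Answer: 56303/1173 ≈ 47.999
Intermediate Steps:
J(P, W) = 12/23 + P/23 (J(P, W) = (12 + P)/23 = (12 + P)*(1/23) = 12/23 + P/23)
Y = 1/51 ≈ 0.019608
-2*4*(-6) + J(-13, -13)*Y = -2*4*(-6) + (12/23 + (1/23)*(-13))*(1/51) = -8*(-6) + (12/23 - 13/23)*(1/51) = 48 - 1/23*1/51 = 48 - 1/1173 = 56303/1173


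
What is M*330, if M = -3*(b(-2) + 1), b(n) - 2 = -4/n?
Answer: -4950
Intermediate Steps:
b(n) = 2 - 4/n
M = -15 (M = -3*((2 - 4/(-2)) + 1) = -3*((2 - 4*(-½)) + 1) = -3*((2 + 2) + 1) = -3*(4 + 1) = -3*5 = -15)
M*330 = -15*330 = -4950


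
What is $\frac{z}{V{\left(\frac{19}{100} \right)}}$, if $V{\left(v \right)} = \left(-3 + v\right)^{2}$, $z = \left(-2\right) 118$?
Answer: $- \frac{2360000}{78961} \approx -29.888$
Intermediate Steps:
$z = -236$
$\frac{z}{V{\left(\frac{19}{100} \right)}} = - \frac{236}{\left(-3 + \frac{19}{100}\right)^{2}} = - \frac{236}{\left(- \frac{281}{100}\right)^{2}} = - \frac{236}{\frac{78961}{10000}} = \left(-236\right) \frac{10000}{78961} = - \frac{2360000}{78961}$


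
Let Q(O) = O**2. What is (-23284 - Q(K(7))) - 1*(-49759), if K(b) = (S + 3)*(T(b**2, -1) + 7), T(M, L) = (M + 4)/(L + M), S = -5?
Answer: 15098279/576 ≈ 26212.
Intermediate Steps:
T(M, L) = (4 + M)/(L + M)
K(b) = -14 - 2*(4 + b**2)/(-1 + b**2) (K(b) = (-5 + 3)*((4 + b**2)/(-1 + b**2) + 7) = -2*(7 + (4 + b**2)/(-1 + b**2)) = -14 - 2*(4 + b**2)/(-1 + b**2))
(-23284 - Q(K(7))) - 1*(-49759) = (-23284 - (2*(3 - 8*7**2)/(-1 + 7**2))**2) - 1*(-49759) = (-23284 - (2*(3 - 8*49)/(-1 + 49))**2) + 49759 = (-23284 - (2*(3 - 392)/48)**2) + 49759 = (-23284 - (2*(1/48)*(-389))**2) + 49759 = (-23284 - (-389/24)**2) + 49759 = (-23284 - 1*151321/576) + 49759 = (-23284 - 151321/576) + 49759 = -13562905/576 + 49759 = 15098279/576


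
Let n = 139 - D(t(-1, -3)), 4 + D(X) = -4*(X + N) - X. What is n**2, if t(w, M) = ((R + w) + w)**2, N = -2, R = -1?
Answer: 32400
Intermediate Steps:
t(w, M) = (-1 + 2*w)**2 (t(w, M) = ((-1 + w) + w)**2 = (-1 + 2*w)**2)
D(X) = 4 - 5*X (D(X) = -4 + (-4*(X - 2) - X) = -4 + (-4*(-2 + X) - X) = -4 + ((8 - 4*X) - X) = -4 + (8 - 5*X) = 4 - 5*X)
n = 180 (n = 139 - (4 - 5*(-1 + 2*(-1))**2) = 139 - (4 - 5*(-1 - 2)**2) = 139 - (4 - 5*(-3)**2) = 139 - (4 - 5*9) = 139 - (4 - 45) = 139 - 1*(-41) = 139 + 41 = 180)
n**2 = 180**2 = 32400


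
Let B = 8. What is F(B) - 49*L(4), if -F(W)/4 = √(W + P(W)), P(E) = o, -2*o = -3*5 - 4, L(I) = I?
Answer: -196 - 2*√70 ≈ -212.73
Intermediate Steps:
o = 19/2 (o = -(-3*5 - 4)/2 = -(-15 - 4)/2 = -½*(-19) = 19/2 ≈ 9.5000)
P(E) = 19/2
F(W) = -4*√(19/2 + W) (F(W) = -4*√(W + 19/2) = -4*√(19/2 + W))
F(B) - 49*L(4) = -2*√(38 + 4*8) - 49*4 = -2*√(38 + 32) - 196 = -2*√70 - 196 = -196 - 2*√70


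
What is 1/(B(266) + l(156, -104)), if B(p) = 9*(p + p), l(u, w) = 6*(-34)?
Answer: 1/4584 ≈ 0.00021815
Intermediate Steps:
l(u, w) = -204
B(p) = 18*p (B(p) = 9*(2*p) = 18*p)
1/(B(266) + l(156, -104)) = 1/(18*266 - 204) = 1/(4788 - 204) = 1/4584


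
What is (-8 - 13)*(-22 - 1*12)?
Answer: 714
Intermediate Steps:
(-8 - 13)*(-22 - 1*12) = -21*(-22 - 12) = -21*(-34) = 714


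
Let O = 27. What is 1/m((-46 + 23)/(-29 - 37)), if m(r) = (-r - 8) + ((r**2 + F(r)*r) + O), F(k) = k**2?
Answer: 287496/5409317 ≈ 0.053148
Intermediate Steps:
m(r) = 19 + r**2 + r**3 - r (m(r) = (-r - 8) + ((r**2 + r**2*r) + 27) = (-8 - r) + ((r**2 + r**3) + 27) = (-8 - r) + (27 + r**2 + r**3) = 19 + r**2 + r**3 - r)
1/m((-46 + 23)/(-29 - 37)) = 1/(19 + ((-46 + 23)/(-29 - 37))**2 + ((-46 + 23)/(-29 - 37))**3 - (-46 + 23)/(-29 - 37)) = 1/(19 + (-23/(-66))**2 + (-23/(-66))**3 - (-23)/(-66)) = 1/(19 + (-23*(-1/66))**2 + (-23*(-1/66))**3 - (-23)*(-1)/66) = 1/(19 + (23/66)**2 + (23/66)**3 - 1*23/66) = 1/(19 + 529/4356 + 12167/287496 - 23/66) = 1/(5409317/287496) = 287496/5409317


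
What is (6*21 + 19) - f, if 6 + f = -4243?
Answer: 4394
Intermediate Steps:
f = -4249 (f = -6 - 4243 = -4249)
(6*21 + 19) - f = (6*21 + 19) - 1*(-4249) = (126 + 19) + 4249 = 145 + 4249 = 4394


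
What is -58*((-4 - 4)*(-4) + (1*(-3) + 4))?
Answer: -1914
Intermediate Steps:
-58*((-4 - 4)*(-4) + (1*(-3) + 4)) = -58*(-8*(-4) + (-3 + 4)) = -58*(32 + 1) = -58*33 = -1914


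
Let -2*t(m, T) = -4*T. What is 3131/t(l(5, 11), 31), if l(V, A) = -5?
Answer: 101/2 ≈ 50.500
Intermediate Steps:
t(m, T) = 2*T (t(m, T) = -(-2)*T = 2*T)
3131/t(l(5, 11), 31) = 3131/((2*31)) = 3131/62 = 3131*(1/62) = 101/2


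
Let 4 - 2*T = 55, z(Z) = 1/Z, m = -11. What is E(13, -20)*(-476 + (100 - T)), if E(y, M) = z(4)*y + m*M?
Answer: -625993/8 ≈ -78249.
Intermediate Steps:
T = -51/2 (T = 2 - 1/2*55 = 2 - 55/2 = -51/2 ≈ -25.500)
E(y, M) = -11*M + y/4 (E(y, M) = y/4 - 11*M = -11*M + y/4)
E(13, -20)*(-476 + (100 - T)) = (-11*(-20) + (1/4)*13)*(-476 + (100 - 1*(-51/2))) = (220 + 13/4)*(-476 + (100 + 51/2)) = 893*(-476 + 251/2)/4 = (893/4)*(-701/2) = -625993/8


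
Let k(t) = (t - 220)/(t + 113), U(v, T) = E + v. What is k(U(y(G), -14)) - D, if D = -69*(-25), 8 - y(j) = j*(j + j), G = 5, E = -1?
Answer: -121013/70 ≈ -1728.8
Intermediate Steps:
y(j) = 8 - 2*j² (y(j) = 8 - j*(j + j) = 8 - j*2*j = 8 - 2*j²)
D = 1725
U(v, T) = -1 + v
k(t) = (-220 + t)/(113 + t)
k(U(y(G), -14)) - D = (-220 + (-1 + (8 - 2*5²)))/(113 + (-1 + (8 - 2*5²))) - 1*1725 = (-220 + (-1 + (8 - 2*25)))/(113 + (-1 + (8 - 2*25))) - 1725 = (-220 + (-1 + (8 - 50)))/(113 + (-1 + (8 - 50))) - 1725 = (-220 + (-1 - 42))/(113 + (-1 - 42)) - 1725 = (-220 - 43)/(113 - 43) - 1725 = -263/70 - 1725 = -121013/70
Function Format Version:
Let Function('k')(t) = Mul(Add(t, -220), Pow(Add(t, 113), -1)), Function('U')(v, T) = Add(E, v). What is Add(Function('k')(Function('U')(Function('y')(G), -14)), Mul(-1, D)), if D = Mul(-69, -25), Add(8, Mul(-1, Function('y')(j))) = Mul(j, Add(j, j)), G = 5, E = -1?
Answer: Rational(-121013, 70) ≈ -1728.8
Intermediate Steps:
Function('y')(j) = Add(8, Mul(-2, Pow(j, 2))) (Function('y')(j) = Add(8, Mul(-1, Mul(j, Add(j, j)))) = Add(8, Mul(-1, Mul(j, Mul(2, j)))) = Add(8, Mul(-1, Mul(2, Pow(j, 2)))) = Add(8, Mul(-2, Pow(j, 2))))
D = 1725
Function('U')(v, T) = Add(-1, v)
Function('k')(t) = Mul(Pow(Add(113, t), -1), Add(-220, t)) (Function('k')(t) = Mul(Add(-220, t), Pow(Add(113, t), -1)) = Mul(Pow(Add(113, t), -1), Add(-220, t)))
Add(Function('k')(Function('U')(Function('y')(G), -14)), Mul(-1, D)) = Add(Mul(Pow(Add(113, Add(-1, Add(8, Mul(-2, Pow(5, 2))))), -1), Add(-220, Add(-1, Add(8, Mul(-2, Pow(5, 2)))))), Mul(-1, 1725)) = Add(Mul(Pow(Add(113, Add(-1, Add(8, Mul(-2, 25)))), -1), Add(-220, Add(-1, Add(8, Mul(-2, 25))))), -1725) = Add(Mul(Pow(Add(113, Add(-1, Add(8, -50))), -1), Add(-220, Add(-1, Add(8, -50)))), -1725) = Add(Mul(Pow(Add(113, Add(-1, -42)), -1), Add(-220, Add(-1, -42))), -1725) = Add(Mul(Pow(Add(113, -43), -1), Add(-220, -43)), -1725) = Add(Mul(Pow(70, -1), -263), -1725) = Add(Mul(Rational(1, 70), -263), -1725) = Add(Rational(-263, 70), -1725) = Rational(-121013, 70)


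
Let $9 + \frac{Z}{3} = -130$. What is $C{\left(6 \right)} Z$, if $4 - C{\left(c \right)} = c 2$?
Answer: $3336$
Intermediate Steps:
$C{\left(c \right)} = 4 - 2 c$ ($C{\left(c \right)} = 4 - c 2 = 4 - 2 c$)
$Z = -417$ ($Z = -27 + 3 \left(-130\right) = -27 - 390 = -417$)
$C{\left(6 \right)} Z = \left(4 - 12\right) \left(-417\right) = \left(-8\right) \left(-417\right) = 3336$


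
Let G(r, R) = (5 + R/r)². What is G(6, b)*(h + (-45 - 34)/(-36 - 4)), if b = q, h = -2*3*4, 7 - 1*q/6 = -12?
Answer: -63432/5 ≈ -12686.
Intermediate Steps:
q = 114 (q = 42 - 6*(-12) = 42 + 72 = 114)
h = -24 (h = -6*4 = -24)
b = 114
G(6, b)*(h + (-45 - 34)/(-36 - 4)) = ((114 + 5*6)²/6²)*(-24 + (-45 - 34)/(-36 - 4)) = ((114 + 30)²/36)*(-24 - 79/(-40)) = ((1/36)*144²)*(-24 - 79*(-1/40)) = ((1/36)*20736)*(-24 + 79/40) = 576*(-881/40) = -63432/5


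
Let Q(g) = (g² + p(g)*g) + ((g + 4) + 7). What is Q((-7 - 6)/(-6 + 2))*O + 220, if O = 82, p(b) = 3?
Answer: 24433/8 ≈ 3054.1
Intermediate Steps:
Q(g) = 11 + g² + 4*g (Q(g) = (g² + 3*g) + ((g + 4) + 7) = (g² + 3*g) + ((4 + g) + 7) = (g² + 3*g) + (11 + g) = 11 + g² + 4*g)
Q((-7 - 6)/(-6 + 2))*O + 220 = (11 + ((-7 - 6)/(-6 + 2))² + 4*((-7 - 6)/(-6 + 2)))*82 + 220 = (11 + (-13/(-4))² + 4*(-13/(-4)))*82 + 220 = (11 + (-13*(-¼))² + 4*(-13*(-¼)))*82 + 220 = (11 + (13/4)² + 4*(13/4))*82 + 220 = (11 + 169/16 + 13)*82 + 220 = (553/16)*82 + 220 = 22673/8 + 220 = 24433/8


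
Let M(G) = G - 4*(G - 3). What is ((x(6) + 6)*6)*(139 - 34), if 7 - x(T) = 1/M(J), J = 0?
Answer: 16275/2 ≈ 8137.5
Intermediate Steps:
M(G) = 12 - 3*G (M(G) = G - 4*(-3 + G) = G + (12 - 4*G) = 12 - 3*G)
x(T) = 83/12 (x(T) = 7 - 1/(12 - 3*0) = 7 - 1/(12 + 0) = 7 - 1/12 = 83/12)
((x(6) + 6)*6)*(139 - 34) = ((83/12 + 6)*6)*(139 - 34) = ((155/12)*6)*105 = (155/2)*105 = 16275/2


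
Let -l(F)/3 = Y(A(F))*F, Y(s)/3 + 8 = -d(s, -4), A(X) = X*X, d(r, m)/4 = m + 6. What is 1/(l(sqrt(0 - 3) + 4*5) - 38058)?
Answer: -5863/206258982 - 4*I*sqrt(3)/34376497 ≈ -2.8425e-5 - 2.0154e-7*I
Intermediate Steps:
d(r, m) = 24 + 4*m (d(r, m) = 4*(m + 6) = 4*(6 + m) = 24 + 4*m)
A(X) = X**2
Y(s) = -48 (Y(s) = -24 + 3*(-(24 + 4*(-4))) = -24 + 3*(-(24 - 16)) = -24 + 3*(-1*8) = -24 + 3*(-8) = -24 - 24 = -48)
l(F) = 144*F (l(F) = -(-144)*F = 144*F)
1/(l(sqrt(0 - 3) + 4*5) - 38058) = 1/(144*(sqrt(0 - 3) + 4*5) - 38058) = 1/(144*(sqrt(-3) + 20) - 38058) = 1/(144*(I*sqrt(3) + 20) - 38058) = 1/(144*(20 + I*sqrt(3)) - 38058) = 1/((2880 + 144*I*sqrt(3)) - 38058) = 1/(-35178 + 144*I*sqrt(3))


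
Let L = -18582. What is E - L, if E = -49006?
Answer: -30424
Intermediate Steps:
E - L = -49006 - 1*(-18582) = -49006 + 18582 = -30424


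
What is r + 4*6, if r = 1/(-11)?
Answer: 263/11 ≈ 23.909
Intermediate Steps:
r = -1/11 ≈ -0.090909
r + 4*6 = -1/11 + 4*6 = -1/11 + 24 = 263/11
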